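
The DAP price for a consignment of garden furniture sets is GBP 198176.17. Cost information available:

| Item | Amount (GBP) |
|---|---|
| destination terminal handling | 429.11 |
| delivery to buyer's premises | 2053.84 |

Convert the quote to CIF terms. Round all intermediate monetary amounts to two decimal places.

CIF price: GBP 195693.22

From DAP to CIF, the seller no longer bears: destination terminal, delivery.
CIF price = 198176.17 − 429.11 − 2053.84 = 195693.22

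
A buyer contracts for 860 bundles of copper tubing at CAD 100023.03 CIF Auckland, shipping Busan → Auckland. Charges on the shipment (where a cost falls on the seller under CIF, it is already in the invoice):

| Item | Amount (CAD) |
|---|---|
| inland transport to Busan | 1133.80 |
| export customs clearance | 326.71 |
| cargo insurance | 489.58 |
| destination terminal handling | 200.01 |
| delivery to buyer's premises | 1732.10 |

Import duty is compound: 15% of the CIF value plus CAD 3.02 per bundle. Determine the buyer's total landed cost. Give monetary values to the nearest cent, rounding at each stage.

CIF: the seller pays costs through ocean freight and marine insurance to the destination port.
Already in the invoice (seller's account under CIF): inland to port, export clearance, insurance — exclude.
The CIF price already equals the CIF value: 100023.03
Ad valorem component: 100023.03 × 15% = 15003.45
Specific component: 860 × 3.02 = 2597.20
Import duty = 15003.45 + 2597.20 = 17600.65
Buyer bears: destination terminal 200.01 + delivery 1732.10 + duty 17600.65 = 19532.76
Landed cost = invoice 100023.03 + 19532.76 = 119555.79

Total landed cost: CAD 119555.79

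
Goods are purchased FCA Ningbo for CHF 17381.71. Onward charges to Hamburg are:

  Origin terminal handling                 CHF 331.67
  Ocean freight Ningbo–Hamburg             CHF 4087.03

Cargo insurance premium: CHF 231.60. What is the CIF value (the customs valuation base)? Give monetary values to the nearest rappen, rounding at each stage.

CIF = FCA price + pre-shipment costs + freight + insurance
CIF = 17381.71 + 331.67 + 4087.03 + 231.60 = 22032.01

CIF value: CHF 22032.01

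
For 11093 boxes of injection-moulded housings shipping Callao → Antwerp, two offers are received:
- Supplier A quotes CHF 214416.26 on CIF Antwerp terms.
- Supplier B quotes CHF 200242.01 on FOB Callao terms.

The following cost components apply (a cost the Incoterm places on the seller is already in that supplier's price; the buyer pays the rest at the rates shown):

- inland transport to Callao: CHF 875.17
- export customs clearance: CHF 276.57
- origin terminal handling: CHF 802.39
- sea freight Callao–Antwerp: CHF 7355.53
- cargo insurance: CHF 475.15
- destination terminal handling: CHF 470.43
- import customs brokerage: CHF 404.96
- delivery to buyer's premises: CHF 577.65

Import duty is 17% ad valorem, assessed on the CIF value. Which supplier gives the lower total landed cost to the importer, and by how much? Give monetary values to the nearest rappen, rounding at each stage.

Supplier A (CIF):
The CIF price already equals the CIF value: 214416.26
Import duty = 214416.26 × 17% = 36450.76
Buyer bears (A): 470.43 + 404.96 + 577.65 = 1453.04
Landed cost (A) = invoice 214416.26 + 1453.04 + duty 36450.76 = 252320.06
Supplier B (FOB):
CIF value = FOB price + freight + insurance = 200242.01 + 7355.53 + 475.15 = 208072.69
Import duty = 208072.69 × 17% = 35372.36
Buyer bears (B): 7355.53 + 475.15 + 470.43 + 404.96 + 577.65 = 9283.72
Landed cost (B) = invoice 200242.01 + 9283.72 + duty 35372.36 = 244898.09
Difference = |252320.06 − 244898.09| = 7421.97

Supplier B is cheaper by CHF 7421.97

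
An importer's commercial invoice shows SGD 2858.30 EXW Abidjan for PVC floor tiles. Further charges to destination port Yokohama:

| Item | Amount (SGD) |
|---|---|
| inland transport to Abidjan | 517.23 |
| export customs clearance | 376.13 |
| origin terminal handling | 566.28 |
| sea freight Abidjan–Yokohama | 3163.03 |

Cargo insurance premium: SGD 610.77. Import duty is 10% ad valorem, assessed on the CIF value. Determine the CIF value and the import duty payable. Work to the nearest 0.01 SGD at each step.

CIF = EXW price + pre-shipment costs + freight + insurance
CIF = 2858.30 + 517.23 + 376.13 + 566.28 + 3163.03 + 610.77 = 8091.74
Import duty = 8091.74 × 10% = 809.17

CIF value: SGD 8091.74; import duty: SGD 809.17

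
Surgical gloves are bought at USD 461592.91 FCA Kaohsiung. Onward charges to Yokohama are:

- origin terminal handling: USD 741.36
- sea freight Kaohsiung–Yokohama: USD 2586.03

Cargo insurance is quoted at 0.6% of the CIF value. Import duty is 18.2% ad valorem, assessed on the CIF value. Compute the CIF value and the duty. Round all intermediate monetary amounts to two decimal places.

Let C be the CIF value. C = FCA price + pre-shipment costs + freight + 0.6% × C
C − 0.6% × C = 461592.91 + 741.36 + 2586.03
0.994 × C = 464920.30
C = 464920.30 / 0.994 = 467726.66
Insurance premium = 0.6% × 467726.66 = 2806.36
Import duty = 467726.66 × 18.2% = 85126.25

CIF value: USD 467726.66; import duty: USD 85126.25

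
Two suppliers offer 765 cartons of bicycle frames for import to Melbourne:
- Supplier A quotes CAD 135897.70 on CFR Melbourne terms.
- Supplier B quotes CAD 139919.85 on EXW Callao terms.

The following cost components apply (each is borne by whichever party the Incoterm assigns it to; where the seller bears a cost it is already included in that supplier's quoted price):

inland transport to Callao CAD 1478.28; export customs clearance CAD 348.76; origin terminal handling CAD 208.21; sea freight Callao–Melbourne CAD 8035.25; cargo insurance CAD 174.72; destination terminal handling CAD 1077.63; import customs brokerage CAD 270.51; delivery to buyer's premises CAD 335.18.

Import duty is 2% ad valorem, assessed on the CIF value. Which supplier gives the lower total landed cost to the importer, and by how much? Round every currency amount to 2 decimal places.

Supplier A (CFR):
CIF value = CFR price + insurance = 135897.70 + 174.72 = 136072.42
Import duty = 136072.42 × 2% = 2721.45
Buyer bears (A): 174.72 + 1077.63 + 270.51 + 335.18 = 1858.04
Landed cost (A) = invoice 135897.70 + 1858.04 + duty 2721.45 = 140477.19
Supplier B (EXW):
CIF value = EXW price + inland to port + export clearance + origin terminal + freight + insurance = 139919.85 + 1478.28 + 348.76 + 208.21 + 8035.25 + 174.72 = 150165.07
Import duty = 150165.07 × 2% = 3003.30
Buyer bears (B): 1478.28 + 348.76 + 208.21 + 8035.25 + 174.72 + 1077.63 + 270.51 + 335.18 = 11928.54
Landed cost (B) = invoice 139919.85 + 11928.54 + duty 3003.30 = 154851.69
Difference = |140477.19 − 154851.69| = 14374.50

Supplier A is cheaper by CAD 14374.50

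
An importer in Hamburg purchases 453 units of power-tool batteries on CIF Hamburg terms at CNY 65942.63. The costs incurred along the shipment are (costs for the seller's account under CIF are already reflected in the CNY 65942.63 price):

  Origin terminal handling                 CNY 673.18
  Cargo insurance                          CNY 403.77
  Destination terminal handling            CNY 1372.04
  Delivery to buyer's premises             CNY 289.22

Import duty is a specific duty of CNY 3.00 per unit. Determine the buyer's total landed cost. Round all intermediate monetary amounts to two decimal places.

Total landed cost: CNY 68962.89

CIF: the seller pays costs through ocean freight and marine insurance to the destination port.
Already in the invoice (seller's account under CIF): origin terminal, insurance — exclude.
The CIF price already equals the CIF value: 65942.63
Import duty = 453 × 3.00 = 1359.00
Buyer bears: destination terminal 1372.04 + delivery 289.22 + duty 1359.00 = 3020.26
Landed cost = invoice 65942.63 + 3020.26 = 68962.89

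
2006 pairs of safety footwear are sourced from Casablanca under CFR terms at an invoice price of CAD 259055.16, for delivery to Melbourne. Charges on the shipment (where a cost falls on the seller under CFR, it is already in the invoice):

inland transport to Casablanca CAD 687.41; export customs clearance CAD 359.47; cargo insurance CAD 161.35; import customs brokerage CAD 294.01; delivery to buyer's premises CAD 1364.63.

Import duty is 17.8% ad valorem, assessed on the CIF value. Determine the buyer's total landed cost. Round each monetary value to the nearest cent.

Total landed cost: CAD 307015.69

CFR: the seller pays costs through ocean freight to the destination port, but not insurance.
Already in the invoice (seller's account under CFR): inland to port, export clearance — exclude.
CIF value = CFR price + insurance = 259055.16 + 161.35 = 259216.51
Import duty = 259216.51 × 17.8% = 46140.54
Buyer bears: insurance 161.35 + brokerage 294.01 + delivery 1364.63 + duty 46140.54 = 47960.53
Landed cost = invoice 259055.16 + 47960.53 = 307015.69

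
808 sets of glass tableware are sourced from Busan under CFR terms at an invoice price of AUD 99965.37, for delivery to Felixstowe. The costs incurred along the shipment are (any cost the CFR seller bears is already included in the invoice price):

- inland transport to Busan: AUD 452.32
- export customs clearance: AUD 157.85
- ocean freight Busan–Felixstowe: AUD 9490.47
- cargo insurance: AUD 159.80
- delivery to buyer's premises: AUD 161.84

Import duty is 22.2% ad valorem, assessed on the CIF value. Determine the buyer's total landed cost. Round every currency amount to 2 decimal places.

Total landed cost: AUD 122514.80

CFR: the seller pays costs through ocean freight to the destination port, but not insurance.
Already in the invoice (seller's account under CFR): inland to port, export clearance, freight — exclude.
CIF value = CFR price + insurance = 99965.37 + 159.80 = 100125.17
Import duty = 100125.17 × 22.2% = 22227.79
Buyer bears: insurance 159.80 + delivery 161.84 + duty 22227.79 = 22549.43
Landed cost = invoice 99965.37 + 22549.43 = 122514.80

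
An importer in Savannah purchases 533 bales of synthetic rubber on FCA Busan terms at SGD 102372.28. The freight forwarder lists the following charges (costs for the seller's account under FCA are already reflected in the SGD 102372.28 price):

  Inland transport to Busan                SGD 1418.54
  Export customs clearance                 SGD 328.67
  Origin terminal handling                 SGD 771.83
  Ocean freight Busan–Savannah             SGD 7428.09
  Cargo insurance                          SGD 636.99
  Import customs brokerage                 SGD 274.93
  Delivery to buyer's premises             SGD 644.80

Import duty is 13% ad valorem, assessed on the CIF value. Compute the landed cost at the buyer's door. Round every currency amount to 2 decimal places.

FCA: the seller delivers export-cleared goods to the carrier; the buyer bears costs from that point.
Already in the invoice (seller's account under FCA): inland to port, export clearance — exclude.
CIF value = FCA price + origin terminal + freight + insurance = 102372.28 + 771.83 + 7428.09 + 636.99 = 111209.19
Import duty = 111209.19 × 13% = 14457.19
Buyer bears: origin terminal 771.83 + freight 7428.09 + insurance 636.99 + brokerage 274.93 + delivery 644.80 + duty 14457.19 = 24213.83
Landed cost = invoice 102372.28 + 24213.83 = 126586.11

Total landed cost: SGD 126586.11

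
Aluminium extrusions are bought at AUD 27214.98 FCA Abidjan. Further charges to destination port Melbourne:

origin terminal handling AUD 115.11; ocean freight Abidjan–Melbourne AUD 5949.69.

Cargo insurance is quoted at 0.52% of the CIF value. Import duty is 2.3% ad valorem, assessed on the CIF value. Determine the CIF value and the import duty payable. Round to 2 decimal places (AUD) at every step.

CIF value: AUD 33453.74; import duty: AUD 769.44

Let C be the CIF value. C = FCA price + pre-shipment costs + freight + 0.52% × C
C − 0.52% × C = 27214.98 + 115.11 + 5949.69
0.9948 × C = 33279.78
C = 33279.78 / 0.9948 = 33453.74
Insurance premium = 0.52% × 33453.74 = 173.96
Import duty = 33453.74 × 2.3% = 769.44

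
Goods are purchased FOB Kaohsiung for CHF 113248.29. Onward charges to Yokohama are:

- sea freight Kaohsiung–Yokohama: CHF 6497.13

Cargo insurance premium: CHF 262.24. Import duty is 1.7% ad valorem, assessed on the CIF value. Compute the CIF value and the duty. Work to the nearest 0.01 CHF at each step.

CIF value: CHF 120007.66; import duty: CHF 2040.13

CIF = FOB price + freight + insurance
CIF = 113248.29 + 6497.13 + 262.24 = 120007.66
Import duty = 120007.66 × 1.7% = 2040.13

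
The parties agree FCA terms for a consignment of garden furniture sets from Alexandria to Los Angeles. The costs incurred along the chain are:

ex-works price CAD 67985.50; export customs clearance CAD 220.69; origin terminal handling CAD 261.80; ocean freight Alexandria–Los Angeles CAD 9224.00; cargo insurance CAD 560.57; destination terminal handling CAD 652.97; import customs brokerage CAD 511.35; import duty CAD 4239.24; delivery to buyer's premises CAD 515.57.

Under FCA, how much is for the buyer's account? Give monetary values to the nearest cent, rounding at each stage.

FCA: the seller delivers export-cleared goods to the carrier; the buyer bears costs from that point.
Seller's account: goods 67985.50 + export clearance 220.69 = 68206.19
Buyer's account: origin terminal 261.80 + freight 9224.00 + insurance 560.57 + destination terminal 652.97 + brokerage 511.35 + duty 4239.24 + delivery 515.57 = 15965.50

Buyer's account: CAD 15965.50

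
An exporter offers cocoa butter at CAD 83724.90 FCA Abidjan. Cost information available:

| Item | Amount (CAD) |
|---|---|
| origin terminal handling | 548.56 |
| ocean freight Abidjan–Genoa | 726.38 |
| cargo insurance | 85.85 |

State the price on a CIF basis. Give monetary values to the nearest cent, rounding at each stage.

CIF price: CAD 85085.69

From FCA to CIF, the seller additionally bears: origin terminal, freight, insurance.
CIF price = 83724.90 + 548.56 + 726.38 + 85.85 = 85085.69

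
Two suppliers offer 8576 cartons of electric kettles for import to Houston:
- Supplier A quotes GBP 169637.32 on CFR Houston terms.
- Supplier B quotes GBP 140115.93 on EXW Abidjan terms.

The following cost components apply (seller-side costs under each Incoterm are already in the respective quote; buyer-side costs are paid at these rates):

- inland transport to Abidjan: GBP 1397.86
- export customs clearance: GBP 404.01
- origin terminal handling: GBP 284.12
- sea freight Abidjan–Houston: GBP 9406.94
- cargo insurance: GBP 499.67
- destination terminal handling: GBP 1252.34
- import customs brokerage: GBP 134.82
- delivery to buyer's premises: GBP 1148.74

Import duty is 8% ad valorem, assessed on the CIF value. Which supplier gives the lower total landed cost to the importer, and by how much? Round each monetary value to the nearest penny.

Supplier B is cheaper by GBP 19470.74

Supplier A (CFR):
CIF value = CFR price + insurance = 169637.32 + 499.67 = 170136.99
Import duty = 170136.99 × 8% = 13610.96
Buyer bears (A): 499.67 + 1252.34 + 134.82 + 1148.74 = 3035.57
Landed cost (A) = invoice 169637.32 + 3035.57 + duty 13610.96 = 186283.85
Supplier B (EXW):
CIF value = EXW price + inland to port + export clearance + origin terminal + freight + insurance = 140115.93 + 1397.86 + 404.01 + 284.12 + 9406.94 + 499.67 = 152108.53
Import duty = 152108.53 × 8% = 12168.68
Buyer bears (B): 1397.86 + 404.01 + 284.12 + 9406.94 + 499.67 + 1252.34 + 134.82 + 1148.74 = 14528.50
Landed cost (B) = invoice 140115.93 + 14528.50 + duty 12168.68 = 166813.11
Difference = |186283.85 − 166813.11| = 19470.74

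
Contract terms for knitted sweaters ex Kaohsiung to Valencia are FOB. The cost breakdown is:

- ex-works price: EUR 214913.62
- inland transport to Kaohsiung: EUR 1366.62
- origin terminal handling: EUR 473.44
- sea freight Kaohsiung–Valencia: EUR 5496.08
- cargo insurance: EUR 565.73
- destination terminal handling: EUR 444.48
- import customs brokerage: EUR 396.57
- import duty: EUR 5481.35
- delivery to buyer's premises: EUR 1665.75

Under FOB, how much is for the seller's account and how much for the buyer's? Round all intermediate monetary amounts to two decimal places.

FOB: the seller bears costs until goods are on board at the origin port; the buyer bears freight, insurance and all costs thereafter.
Seller's account: goods 214913.62 + inland to port 1366.62 + origin terminal 473.44 = 216753.68
Buyer's account: freight 5496.08 + insurance 565.73 + destination terminal 444.48 + brokerage 396.57 + duty 5481.35 + delivery 1665.75 = 14049.96

Seller: EUR 216753.68; buyer: EUR 14049.96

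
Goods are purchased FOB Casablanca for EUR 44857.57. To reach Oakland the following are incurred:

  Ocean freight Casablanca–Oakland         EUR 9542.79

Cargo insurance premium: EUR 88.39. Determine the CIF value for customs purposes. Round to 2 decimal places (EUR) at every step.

CIF = FOB price + freight + insurance
CIF = 44857.57 + 9542.79 + 88.39 = 54488.75

CIF value: EUR 54488.75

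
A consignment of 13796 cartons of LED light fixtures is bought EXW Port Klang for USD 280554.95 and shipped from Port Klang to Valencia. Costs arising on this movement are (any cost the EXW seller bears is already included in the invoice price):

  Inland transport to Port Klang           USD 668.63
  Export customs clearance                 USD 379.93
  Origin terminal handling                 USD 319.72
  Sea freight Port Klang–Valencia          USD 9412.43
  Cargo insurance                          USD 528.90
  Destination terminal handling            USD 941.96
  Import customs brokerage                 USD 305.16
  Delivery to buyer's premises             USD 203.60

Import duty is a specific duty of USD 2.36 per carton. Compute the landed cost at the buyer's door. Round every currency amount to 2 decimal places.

Total landed cost: USD 325873.84

EXW: the seller makes goods available at their premises; the buyer bears all onward costs.
CIF value = EXW price + inland to port + export clearance + origin terminal + freight + insurance = 280554.95 + 668.63 + 379.93 + 319.72 + 9412.43 + 528.90 = 291864.56
Import duty = 13796 × 2.36 = 32558.56
Buyer bears: inland to port 668.63 + export clearance 379.93 + origin terminal 319.72 + freight 9412.43 + insurance 528.90 + destination terminal 941.96 + brokerage 305.16 + delivery 203.60 + duty 32558.56 = 45318.89
Landed cost = invoice 280554.95 + 45318.89 = 325873.84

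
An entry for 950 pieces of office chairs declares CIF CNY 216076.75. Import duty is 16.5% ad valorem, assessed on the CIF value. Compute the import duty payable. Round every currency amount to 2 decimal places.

Import duty: CNY 35652.66

Import duty = 216076.75 × 16.5% = 35652.66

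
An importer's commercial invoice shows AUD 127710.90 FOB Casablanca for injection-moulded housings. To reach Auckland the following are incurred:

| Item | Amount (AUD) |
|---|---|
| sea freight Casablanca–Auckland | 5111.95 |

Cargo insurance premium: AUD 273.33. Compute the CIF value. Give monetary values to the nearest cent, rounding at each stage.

CIF = FOB price + freight + insurance
CIF = 127710.90 + 5111.95 + 273.33 = 133096.18

CIF value: AUD 133096.18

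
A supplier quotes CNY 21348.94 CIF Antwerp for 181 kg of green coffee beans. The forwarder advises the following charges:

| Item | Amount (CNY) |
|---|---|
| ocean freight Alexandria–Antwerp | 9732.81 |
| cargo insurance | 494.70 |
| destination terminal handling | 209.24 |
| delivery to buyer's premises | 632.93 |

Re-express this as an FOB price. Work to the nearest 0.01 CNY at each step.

Not relevant to the conversion: destination terminal, delivery — on the buyer under both terms; not part of either seller's price.
From CIF to FOB, the seller no longer bears: freight, insurance.
FOB price = 21348.94 − 9732.81 − 494.70 = 11121.43

FOB price: CNY 11121.43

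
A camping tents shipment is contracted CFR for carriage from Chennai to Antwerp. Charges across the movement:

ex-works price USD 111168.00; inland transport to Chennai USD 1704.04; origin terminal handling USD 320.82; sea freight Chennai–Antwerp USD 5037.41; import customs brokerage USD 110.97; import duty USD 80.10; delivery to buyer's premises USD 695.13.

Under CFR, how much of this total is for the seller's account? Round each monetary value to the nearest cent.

CFR: the seller pays costs through ocean freight to the destination port, but not insurance.
Seller's account: goods 111168.00 + inland to port 1704.04 + origin terminal 320.82 + freight 5037.41 = 118230.27
Buyer's account: brokerage 110.97 + duty 80.10 + delivery 695.13 = 886.20

Seller's account: USD 118230.27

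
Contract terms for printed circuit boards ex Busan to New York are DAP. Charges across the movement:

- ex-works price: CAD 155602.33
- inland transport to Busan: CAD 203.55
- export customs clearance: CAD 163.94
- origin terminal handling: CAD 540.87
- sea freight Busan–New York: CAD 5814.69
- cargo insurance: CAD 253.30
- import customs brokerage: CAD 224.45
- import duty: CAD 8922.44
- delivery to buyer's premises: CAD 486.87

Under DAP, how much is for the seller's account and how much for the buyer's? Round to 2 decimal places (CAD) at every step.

DAP: the seller bears all costs to the named destination except import duty and clearance.
Seller's account: goods 155602.33 + inland to port 203.55 + export clearance 163.94 + origin terminal 540.87 + freight 5814.69 + insurance 253.30 + delivery 486.87 = 163065.55
Buyer's account: brokerage 224.45 + duty 8922.44 = 9146.89

Seller: CAD 163065.55; buyer: CAD 9146.89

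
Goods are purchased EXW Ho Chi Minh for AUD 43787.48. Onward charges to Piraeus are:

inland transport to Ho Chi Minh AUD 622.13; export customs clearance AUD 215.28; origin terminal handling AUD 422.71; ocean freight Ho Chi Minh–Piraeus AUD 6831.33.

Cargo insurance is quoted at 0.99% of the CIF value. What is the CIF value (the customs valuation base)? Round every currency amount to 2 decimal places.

Let C be the CIF value. C = EXW price + pre-shipment costs + freight + 0.99% × C
C − 0.99% × C = 43787.48 + 622.13 + 215.28 + 422.71 + 6831.33
0.9901 × C = 51878.93
C = 51878.93 / 0.9901 = 52397.67
Insurance premium = 0.99% × 52397.67 = 518.74

CIF value: AUD 52397.67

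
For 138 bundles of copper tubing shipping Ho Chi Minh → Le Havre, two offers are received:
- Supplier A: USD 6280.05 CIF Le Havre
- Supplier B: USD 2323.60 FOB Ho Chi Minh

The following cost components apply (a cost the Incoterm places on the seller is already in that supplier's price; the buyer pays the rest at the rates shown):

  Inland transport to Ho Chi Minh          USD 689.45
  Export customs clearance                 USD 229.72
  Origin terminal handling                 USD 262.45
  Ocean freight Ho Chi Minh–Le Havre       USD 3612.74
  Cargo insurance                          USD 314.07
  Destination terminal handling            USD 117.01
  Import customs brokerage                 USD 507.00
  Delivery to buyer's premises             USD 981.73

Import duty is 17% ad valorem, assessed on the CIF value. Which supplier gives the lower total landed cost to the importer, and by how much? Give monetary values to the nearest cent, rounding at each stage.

Supplier A (CIF):
The CIF price already equals the CIF value: 6280.05
Import duty = 6280.05 × 17% = 1067.61
Buyer bears (A): 117.01 + 507.00 + 981.73 = 1605.74
Landed cost (A) = invoice 6280.05 + 1605.74 + duty 1067.61 = 8953.40
Supplier B (FOB):
CIF value = FOB price + freight + insurance = 2323.60 + 3612.74 + 314.07 = 6250.41
Import duty = 6250.41 × 17% = 1062.57
Buyer bears (B): 3612.74 + 314.07 + 117.01 + 507.00 + 981.73 = 5532.55
Landed cost (B) = invoice 2323.60 + 5532.55 + duty 1062.57 = 8918.72
Difference = |8953.40 − 8918.72| = 34.68

Supplier B is cheaper by USD 34.68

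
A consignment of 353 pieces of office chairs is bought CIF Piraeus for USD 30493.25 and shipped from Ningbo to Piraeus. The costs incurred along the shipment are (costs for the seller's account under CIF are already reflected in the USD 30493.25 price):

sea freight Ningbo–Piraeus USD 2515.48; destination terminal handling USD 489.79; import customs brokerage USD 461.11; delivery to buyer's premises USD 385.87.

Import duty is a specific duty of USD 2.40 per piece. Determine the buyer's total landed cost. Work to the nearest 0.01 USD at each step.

Total landed cost: USD 32677.22

CIF: the seller pays costs through ocean freight and marine insurance to the destination port.
Already in the invoice (seller's account under CIF): freight — exclude.
The CIF price already equals the CIF value: 30493.25
Import duty = 353 × 2.40 = 847.20
Buyer bears: destination terminal 489.79 + brokerage 461.11 + delivery 385.87 + duty 847.20 = 2183.97
Landed cost = invoice 30493.25 + 2183.97 = 32677.22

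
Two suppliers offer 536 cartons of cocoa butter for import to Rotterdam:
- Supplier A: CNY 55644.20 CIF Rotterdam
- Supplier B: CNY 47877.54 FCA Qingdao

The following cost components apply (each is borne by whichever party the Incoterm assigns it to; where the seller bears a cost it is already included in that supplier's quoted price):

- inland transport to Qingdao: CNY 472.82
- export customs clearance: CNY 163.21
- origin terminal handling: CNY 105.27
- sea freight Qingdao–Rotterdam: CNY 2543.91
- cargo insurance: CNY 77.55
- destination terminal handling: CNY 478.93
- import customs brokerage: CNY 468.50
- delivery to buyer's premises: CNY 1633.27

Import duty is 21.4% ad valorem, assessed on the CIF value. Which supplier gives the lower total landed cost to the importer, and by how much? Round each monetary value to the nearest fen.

Supplier A (CIF):
The CIF price already equals the CIF value: 55644.20
Import duty = 55644.20 × 21.4% = 11907.86
Buyer bears (A): 478.93 + 468.50 + 1633.27 = 2580.70
Landed cost (A) = invoice 55644.20 + 2580.70 + duty 11907.86 = 70132.76
Supplier B (FCA):
CIF value = FCA price + origin terminal + freight + insurance = 47877.54 + 105.27 + 2543.91 + 77.55 = 50604.27
Import duty = 50604.27 × 21.4% = 10829.31
Buyer bears (B): 105.27 + 2543.91 + 77.55 + 478.93 + 468.50 + 1633.27 = 5307.43
Landed cost (B) = invoice 47877.54 + 5307.43 + duty 10829.31 = 64014.28
Difference = |70132.76 − 64014.28| = 6118.48

Supplier B is cheaper by CNY 6118.48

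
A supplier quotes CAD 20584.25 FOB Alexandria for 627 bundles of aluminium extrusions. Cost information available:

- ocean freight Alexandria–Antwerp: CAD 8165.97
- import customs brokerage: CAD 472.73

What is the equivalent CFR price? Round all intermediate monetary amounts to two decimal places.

CFR price: CAD 28750.22

Not relevant to the conversion: brokerage — on the buyer under both terms; not part of either seller's price.
From FOB to CFR, the seller additionally bears: freight.
CFR price = 20584.25 + 8165.97 = 28750.22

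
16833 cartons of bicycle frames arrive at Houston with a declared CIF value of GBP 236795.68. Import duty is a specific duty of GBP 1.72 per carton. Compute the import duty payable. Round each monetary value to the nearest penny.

Import duty = 16833 × 1.72 = 28952.76

Import duty: GBP 28952.76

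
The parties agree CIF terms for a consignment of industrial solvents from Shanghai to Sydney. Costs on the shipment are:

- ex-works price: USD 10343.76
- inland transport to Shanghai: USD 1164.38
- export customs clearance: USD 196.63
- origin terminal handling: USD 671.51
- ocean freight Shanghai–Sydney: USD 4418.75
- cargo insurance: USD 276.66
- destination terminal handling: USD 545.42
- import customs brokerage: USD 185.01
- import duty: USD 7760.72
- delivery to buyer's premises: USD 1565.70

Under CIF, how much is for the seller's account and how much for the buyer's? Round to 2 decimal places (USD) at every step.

CIF: the seller pays costs through ocean freight and marine insurance to the destination port.
Seller's account: goods 10343.76 + inland to port 1164.38 + export clearance 196.63 + origin terminal 671.51 + freight 4418.75 + insurance 276.66 = 17071.69
Buyer's account: destination terminal 545.42 + brokerage 185.01 + duty 7760.72 + delivery 1565.70 = 10056.85

Seller: USD 17071.69; buyer: USD 10056.85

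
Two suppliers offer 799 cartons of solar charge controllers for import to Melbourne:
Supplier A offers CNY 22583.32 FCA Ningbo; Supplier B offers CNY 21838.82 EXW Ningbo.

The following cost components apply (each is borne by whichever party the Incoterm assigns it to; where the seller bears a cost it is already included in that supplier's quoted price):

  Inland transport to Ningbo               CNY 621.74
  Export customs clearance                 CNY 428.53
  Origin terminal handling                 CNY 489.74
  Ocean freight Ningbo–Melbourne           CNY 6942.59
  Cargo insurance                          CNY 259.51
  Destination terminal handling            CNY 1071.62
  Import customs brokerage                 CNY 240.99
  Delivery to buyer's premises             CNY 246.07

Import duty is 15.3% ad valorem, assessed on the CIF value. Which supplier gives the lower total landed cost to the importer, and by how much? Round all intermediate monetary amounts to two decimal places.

Supplier A is cheaper by CNY 352.55

Supplier A (FCA):
CIF value = FCA price + origin terminal + freight + insurance = 22583.32 + 489.74 + 6942.59 + 259.51 = 30275.16
Import duty = 30275.16 × 15.3% = 4632.10
Buyer bears (A): 489.74 + 6942.59 + 259.51 + 1071.62 + 240.99 + 246.07 = 9250.52
Landed cost (A) = invoice 22583.32 + 9250.52 + duty 4632.10 = 36465.94
Supplier B (EXW):
CIF value = EXW price + inland to port + export clearance + origin terminal + freight + insurance = 21838.82 + 621.74 + 428.53 + 489.74 + 6942.59 + 259.51 = 30580.93
Import duty = 30580.93 × 15.3% = 4678.88
Buyer bears (B): 621.74 + 428.53 + 489.74 + 6942.59 + 259.51 + 1071.62 + 240.99 + 246.07 = 10300.79
Landed cost (B) = invoice 21838.82 + 10300.79 + duty 4678.88 = 36818.49
Difference = |36465.94 − 36818.49| = 352.55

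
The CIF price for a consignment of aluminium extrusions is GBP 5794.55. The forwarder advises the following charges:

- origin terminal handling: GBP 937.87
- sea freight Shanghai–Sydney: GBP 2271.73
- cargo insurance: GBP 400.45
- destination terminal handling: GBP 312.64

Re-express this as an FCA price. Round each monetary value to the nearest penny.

FCA price: GBP 2184.50

Not relevant to the conversion: destination terminal — on the buyer under both terms; not part of either seller's price.
From CIF to FCA, the seller no longer bears: origin terminal, freight, insurance.
FCA price = 5794.55 − 937.87 − 2271.73 − 400.45 = 2184.50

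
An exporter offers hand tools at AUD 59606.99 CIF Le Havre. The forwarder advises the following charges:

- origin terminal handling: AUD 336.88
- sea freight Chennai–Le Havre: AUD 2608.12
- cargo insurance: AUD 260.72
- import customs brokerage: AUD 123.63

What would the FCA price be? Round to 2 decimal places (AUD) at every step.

Not relevant to the conversion: brokerage — on the buyer under both terms; not part of either seller's price.
From CIF to FCA, the seller no longer bears: origin terminal, freight, insurance.
FCA price = 59606.99 − 336.88 − 2608.12 − 260.72 = 56401.27

FCA price: AUD 56401.27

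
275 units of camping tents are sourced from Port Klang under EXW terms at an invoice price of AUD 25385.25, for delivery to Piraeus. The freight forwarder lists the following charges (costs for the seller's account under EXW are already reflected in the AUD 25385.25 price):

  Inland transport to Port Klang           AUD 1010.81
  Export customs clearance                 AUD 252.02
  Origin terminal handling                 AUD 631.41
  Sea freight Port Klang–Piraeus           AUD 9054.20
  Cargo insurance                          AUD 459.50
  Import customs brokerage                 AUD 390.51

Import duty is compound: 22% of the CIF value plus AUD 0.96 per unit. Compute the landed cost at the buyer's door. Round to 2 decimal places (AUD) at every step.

EXW: the seller makes goods available at their premises; the buyer bears all onward costs.
CIF value = EXW price + inland to port + export clearance + origin terminal + freight + insurance = 25385.25 + 1010.81 + 252.02 + 631.41 + 9054.20 + 459.50 = 36793.19
Ad valorem component: 36793.19 × 22% = 8094.50
Specific component: 275 × 0.96 = 264.00
Import duty = 8094.50 + 264.00 = 8358.50
Buyer bears: inland to port 1010.81 + export clearance 252.02 + origin terminal 631.41 + freight 9054.20 + insurance 459.50 + brokerage 390.51 + duty 8358.50 = 20156.95
Landed cost = invoice 25385.25 + 20156.95 = 45542.20

Total landed cost: AUD 45542.20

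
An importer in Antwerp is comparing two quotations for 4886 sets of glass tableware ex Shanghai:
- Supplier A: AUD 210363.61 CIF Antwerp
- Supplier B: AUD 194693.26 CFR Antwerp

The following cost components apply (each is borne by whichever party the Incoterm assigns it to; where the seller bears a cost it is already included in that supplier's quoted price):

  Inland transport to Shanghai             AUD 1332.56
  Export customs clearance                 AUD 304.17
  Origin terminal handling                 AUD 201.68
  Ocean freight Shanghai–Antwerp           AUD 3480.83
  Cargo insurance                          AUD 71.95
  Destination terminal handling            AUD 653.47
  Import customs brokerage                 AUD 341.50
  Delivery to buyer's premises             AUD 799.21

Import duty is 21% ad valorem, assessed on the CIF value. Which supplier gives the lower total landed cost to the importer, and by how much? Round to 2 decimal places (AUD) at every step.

Supplier A (CIF):
The CIF price already equals the CIF value: 210363.61
Import duty = 210363.61 × 21% = 44176.36
Buyer bears (A): 653.47 + 341.50 + 799.21 = 1794.18
Landed cost (A) = invoice 210363.61 + 1794.18 + duty 44176.36 = 256334.15
Supplier B (CFR):
CIF value = CFR price + insurance = 194693.26 + 71.95 = 194765.21
Import duty = 194765.21 × 21% = 40900.69
Buyer bears (B): 71.95 + 653.47 + 341.50 + 799.21 = 1866.13
Landed cost (B) = invoice 194693.26 + 1866.13 + duty 40900.69 = 237460.08
Difference = |256334.15 − 237460.08| = 18874.07

Supplier B is cheaper by AUD 18874.07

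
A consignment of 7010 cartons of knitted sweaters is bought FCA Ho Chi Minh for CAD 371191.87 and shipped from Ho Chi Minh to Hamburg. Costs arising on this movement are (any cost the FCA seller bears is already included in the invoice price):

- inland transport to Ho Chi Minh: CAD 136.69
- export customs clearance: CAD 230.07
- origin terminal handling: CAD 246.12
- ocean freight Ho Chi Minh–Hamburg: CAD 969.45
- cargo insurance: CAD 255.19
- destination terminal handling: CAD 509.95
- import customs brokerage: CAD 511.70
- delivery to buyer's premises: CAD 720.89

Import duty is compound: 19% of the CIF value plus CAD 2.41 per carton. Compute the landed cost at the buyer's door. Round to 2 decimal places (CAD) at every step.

FCA: the seller delivers export-cleared goods to the carrier; the buyer bears costs from that point.
Already in the invoice (seller's account under FCA): inland to port, export clearance — exclude.
CIF value = FCA price + origin terminal + freight + insurance = 371191.87 + 246.12 + 969.45 + 255.19 = 372662.63
Ad valorem component: 372662.63 × 19% = 70805.90
Specific component: 7010 × 2.41 = 16894.10
Import duty = 70805.90 + 16894.10 = 87700.00
Buyer bears: origin terminal 246.12 + freight 969.45 + insurance 255.19 + destination terminal 509.95 + brokerage 511.70 + delivery 720.89 + duty 87700.00 = 90913.30
Landed cost = invoice 371191.87 + 90913.30 = 462105.17

Total landed cost: CAD 462105.17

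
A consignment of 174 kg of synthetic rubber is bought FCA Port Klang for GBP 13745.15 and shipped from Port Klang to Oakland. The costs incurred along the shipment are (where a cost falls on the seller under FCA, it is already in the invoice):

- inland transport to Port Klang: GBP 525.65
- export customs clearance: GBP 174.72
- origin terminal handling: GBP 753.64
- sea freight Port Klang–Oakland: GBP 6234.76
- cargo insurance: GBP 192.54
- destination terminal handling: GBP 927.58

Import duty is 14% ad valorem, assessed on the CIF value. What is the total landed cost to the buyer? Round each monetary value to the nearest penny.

Total landed cost: GBP 24783.32

FCA: the seller delivers export-cleared goods to the carrier; the buyer bears costs from that point.
Already in the invoice (seller's account under FCA): inland to port, export clearance — exclude.
CIF value = FCA price + origin terminal + freight + insurance = 13745.15 + 753.64 + 6234.76 + 192.54 = 20926.09
Import duty = 20926.09 × 14% = 2929.65
Buyer bears: origin terminal 753.64 + freight 6234.76 + insurance 192.54 + destination terminal 927.58 + duty 2929.65 = 11038.17
Landed cost = invoice 13745.15 + 11038.17 = 24783.32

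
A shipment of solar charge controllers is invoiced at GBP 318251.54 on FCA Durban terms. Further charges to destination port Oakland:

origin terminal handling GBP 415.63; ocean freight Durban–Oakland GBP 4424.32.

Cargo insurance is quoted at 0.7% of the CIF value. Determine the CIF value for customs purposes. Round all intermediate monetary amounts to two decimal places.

Let C be the CIF value. C = FCA price + pre-shipment costs + freight + 0.7% × C
C − 0.7% × C = 318251.54 + 415.63 + 4424.32
0.993 × C = 323091.49
C = 323091.49 / 0.993 = 325369.07
Insurance premium = 0.7% × 325369.07 = 2277.58

CIF value: GBP 325369.07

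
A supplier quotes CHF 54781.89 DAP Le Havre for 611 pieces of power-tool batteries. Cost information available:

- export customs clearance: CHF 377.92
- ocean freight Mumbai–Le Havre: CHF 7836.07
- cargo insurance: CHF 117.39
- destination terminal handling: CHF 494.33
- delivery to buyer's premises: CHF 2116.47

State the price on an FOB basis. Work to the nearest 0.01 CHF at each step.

Not relevant to the conversion: export clearance — on the seller under both DAP and FOB; already in the DAP price and stays in the FOB price.
From DAP to FOB, the seller no longer bears: freight, insurance, destination terminal, delivery.
FOB price = 54781.89 − 7836.07 − 117.39 − 494.33 − 2116.47 = 44217.63

FOB price: CHF 44217.63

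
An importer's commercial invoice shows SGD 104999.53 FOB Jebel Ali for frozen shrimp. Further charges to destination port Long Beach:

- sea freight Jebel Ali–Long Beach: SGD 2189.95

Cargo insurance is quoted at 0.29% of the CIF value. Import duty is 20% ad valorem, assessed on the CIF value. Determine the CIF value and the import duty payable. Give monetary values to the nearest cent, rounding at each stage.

Let C be the CIF value. C = FOB price + freight + 0.29% × C
C − 0.29% × C = 104999.53 + 2189.95
0.9971 × C = 107189.48
C = 107189.48 / 0.9971 = 107501.23
Insurance premium = 0.29% × 107501.23 = 311.75
Import duty = 107501.23 × 20% = 21500.25

CIF value: SGD 107501.23; import duty: SGD 21500.25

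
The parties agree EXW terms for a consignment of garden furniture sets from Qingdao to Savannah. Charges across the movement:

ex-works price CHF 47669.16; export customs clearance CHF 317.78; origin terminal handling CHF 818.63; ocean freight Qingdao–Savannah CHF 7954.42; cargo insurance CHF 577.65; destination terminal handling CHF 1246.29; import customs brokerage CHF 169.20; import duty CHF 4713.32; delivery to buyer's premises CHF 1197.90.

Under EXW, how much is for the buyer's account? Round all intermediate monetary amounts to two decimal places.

Buyer's account: CHF 16995.19

EXW: the seller makes goods available at their premises; the buyer bears all onward costs.
Seller's account: goods 47669.16 = 47669.16
Buyer's account: export clearance 317.78 + origin terminal 818.63 + freight 7954.42 + insurance 577.65 + destination terminal 1246.29 + brokerage 169.20 + duty 4713.32 + delivery 1197.90 = 16995.19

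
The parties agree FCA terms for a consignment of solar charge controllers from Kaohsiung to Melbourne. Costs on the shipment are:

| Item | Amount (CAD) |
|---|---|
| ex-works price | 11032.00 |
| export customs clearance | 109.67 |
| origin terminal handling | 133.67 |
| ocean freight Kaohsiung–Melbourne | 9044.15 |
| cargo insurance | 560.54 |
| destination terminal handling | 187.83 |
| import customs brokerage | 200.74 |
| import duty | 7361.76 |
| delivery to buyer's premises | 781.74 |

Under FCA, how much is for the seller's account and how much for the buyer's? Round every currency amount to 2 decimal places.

FCA: the seller delivers export-cleared goods to the carrier; the buyer bears costs from that point.
Seller's account: goods 11032.00 + export clearance 109.67 = 11141.67
Buyer's account: origin terminal 133.67 + freight 9044.15 + insurance 560.54 + destination terminal 187.83 + brokerage 200.74 + duty 7361.76 + delivery 781.74 = 18270.43

Seller: CAD 11141.67; buyer: CAD 18270.43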